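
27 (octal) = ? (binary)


27 (base 8) = 23 (decimal)
23 (decimal) = 10111 (base 2)


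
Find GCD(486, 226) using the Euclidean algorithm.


486 = 2 * 226 + 34
226 = 6 * 34 + 22
34 = 1 * 22 + 12
22 = 1 * 12 + 10
12 = 1 * 10 + 2
10 = 5 * 2 + 0
GCD = 2


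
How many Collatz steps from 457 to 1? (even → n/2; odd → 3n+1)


457 → 1372 → 686 → 343 → 1030 → 515 → 1546 → 773 → 2320 → 1160 → 580 → 290 → 145 → 436 → 218 → 109 → 328 → 164 → 82 → 41 → 124 → 62 → 31 → 94 → 47 → 142 → 71 → 214 → 107 → 322 → 161 → 484 → 242 → 121 → 364 → 182 → 91 → 274 → 137 → 412 → 206 → 103 → 310 → 155 → 466 → 233 → 700 → 350 → 175 → 526 → 263 → 790 → 395 → 1186 → 593 → 1780 → 890 → 445 → 1336 → 668 → 334 → 167 → 502 → 251 → 754 → 377 → 1132 → 566 → 283 → 850 → 425 → 1276 → 638 → 319 → 958 → 479 → 1438 → 719 → 2158 → 1079 → 3238 → 1619 → 4858 → 2429 → 7288 → 3644 → 1822 → 911 → 2734 → 1367 → 4102 → 2051 → 6154 → 3077 → 9232 → 4616 → 2308 → 1154 → 577 → 1732 → 866 → 433 → 1300 → 650 → 325 → 976 → 488 → 244 → 122 → 61 → 184 → 92 → 46 → 23 → 70 → 35 → 106 → 53 → 160 → 80 → 40 → 20 → 10 → 5 → 16 → 8 → 4 → 2 → 1
Total steps = 128

128 steps


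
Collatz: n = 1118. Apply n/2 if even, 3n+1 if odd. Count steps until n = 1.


1118 → 559 → 1678 → 839 → 2518 → 1259 → 3778 → 1889 → 5668 → 2834 → 1417 → 4252 → 2126 → 1063 → 3190 → 1595 → 4786 → 2393 → 7180 → 3590 → 1795 → 5386 → 2693 → 8080 → 4040 → 2020 → 1010 → 505 → 1516 → 758 → 379 → 1138 → 569 → 1708 → 854 → 427 → 1282 → 641 → 1924 → 962 → 481 → 1444 → 722 → 361 → 1084 → 542 → 271 → 814 → 407 → 1222 → 611 → 1834 → 917 → 2752 → 1376 → 688 → 344 → 172 → 86 → 43 → 130 → 65 → 196 → 98 → 49 → 148 → 74 → 37 → 112 → 56 → 28 → 14 → 7 → 22 → 11 → 34 → 17 → 52 → 26 → 13 → 40 → 20 → 10 → 5 → 16 → 8 → 4 → 2 → 1
Total steps = 88

88 steps


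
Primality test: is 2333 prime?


Check divisors up to sqrt(2333) = 48.3011
No divisors found.
2333 is prime.

Yes, 2333 is prime


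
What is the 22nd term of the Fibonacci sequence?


Sequence: 1, 1, 2, 3, 5, 8, 13, 21, 34, 55, 89, 144, 233, 377, 610, 987, 1597, 2584, 4181, 6765, 10946, 17711
F(22) = 17711


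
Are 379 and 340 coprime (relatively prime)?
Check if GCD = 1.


Euclidean algorithm:
379 = 1 * 340 + 39
340 = 8 * 39 + 28
39 = 1 * 28 + 11
28 = 2 * 11 + 6
11 = 1 * 6 + 5
6 = 1 * 5 + 1
5 = 5 * 1 + 0
GCD(379, 340) = 1

Yes, coprime (GCD = 1)


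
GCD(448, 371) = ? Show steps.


448 = 1 * 371 + 77
371 = 4 * 77 + 63
77 = 1 * 63 + 14
63 = 4 * 14 + 7
14 = 2 * 7 + 0
GCD = 7


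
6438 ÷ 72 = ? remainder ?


6438 = 72 * 89 + 30
Check: 6408 + 30 = 6438

q = 89, r = 30


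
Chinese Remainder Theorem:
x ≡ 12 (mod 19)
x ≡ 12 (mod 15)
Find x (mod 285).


M = 19*15 = 285
M1 = M/19 = 15, M2 = M/15 = 19
M1^(-1) mod 19 = 14, M2^(-1) mod 15 = 4
x = 12*15*14 + 12*19*4 = 3432
3432 mod 285 = 12
Check: 12 mod 19 = 12 ✓, 12 mod 15 = 12 ✓

x ≡ 12 (mod 285)


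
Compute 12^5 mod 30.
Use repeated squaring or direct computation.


12^1 mod 30 = 12
12^2 mod 30 = 24
12^3 mod 30 = 18
12^4 mod 30 = 6
12^5 mod 30 = 12


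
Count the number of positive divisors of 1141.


1141 = 7^1 × 163^1
d(1141) = (1+1) × (1+1) = 4

4 divisors


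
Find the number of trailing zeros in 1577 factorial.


floor(1577/5) = 315
floor(1577/25) = 63
floor(1577/125) = 12
floor(1577/625) = 2
Total = 392

392 trailing zeros


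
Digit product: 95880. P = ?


9 × 5 × 8 × 8 × 0 = 0


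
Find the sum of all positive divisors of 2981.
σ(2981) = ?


Divisors of 2981: 1, 11, 271, 2981
Sum = 1 + 11 + 271 + 2981 = 3264

σ(2981) = 3264


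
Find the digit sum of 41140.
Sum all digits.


4 + 1 + 1 + 4 + 0 = 10


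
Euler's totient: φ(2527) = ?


2527 = 7 × 19^2
Prime factors: 7, 19
φ(2527) = 2527 × (1-1/7) × (1-1/19)
= 2527 × 6/7 × 18/19 = 2052

φ(2527) = 2052


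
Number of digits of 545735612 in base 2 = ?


545735612 in base 2 = 100000100001110100001110111100
Number of digits = 30

30 digits (base 2)


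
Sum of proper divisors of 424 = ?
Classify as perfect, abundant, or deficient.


Proper divisors: 1, 2, 4, 8, 53, 106, 212
Sum = 1 + 2 + 4 + 8 + 53 + 106 + 212 = 386
386 < 424 → deficient

s(424) = 386 (deficient)


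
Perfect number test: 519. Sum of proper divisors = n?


Proper divisors of 519: 1, 3, 173
Sum = 1 + 3 + 173 = 177

No, 519 is not perfect (177 ≠ 519)


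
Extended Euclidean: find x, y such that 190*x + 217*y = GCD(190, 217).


Tabular extended Euclidean (each row: r = 190*s + 217*t):
r=190, s=1, t=0
r=217, s=0, t=1
q=0: r=190, s=1, t=0   [190*(1) + 217*(0) = 190]
q=1: r=27, s=-1, t=1   [190*(-1) + 217*(1) = 27]
q=7: r=1, s=8, t=-7   [190*(8) + 217*(-7) = 1]
q=27: r=0, s=-217, t=190   [190*(-217) + 217*(190) = 0]
GCD = 1; from the row with r=1: x=8, y=-7
Check: 190*(8) + 217*(-7) = 1520 - 1519 = 1

GCD = 1, x = 8, y = -7


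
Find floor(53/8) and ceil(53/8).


53/8 = 6.6250
floor = 6
ceil = 7

floor = 6, ceil = 7


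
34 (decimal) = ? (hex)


34 (base 10) = 34 (decimal)
34 (decimal) = 22 (base 16)


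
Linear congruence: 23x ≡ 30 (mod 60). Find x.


GCD(23, 60) = 1, unique solution
a^(-1) mod 60 = 47
x = 47 * 30 mod 60 = 30

x ≡ 30 (mod 60)


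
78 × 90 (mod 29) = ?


78 × 90 = 7020
7020 mod 29 = 2


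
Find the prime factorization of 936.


936 / 2 = 468
468 / 2 = 234
234 / 2 = 117
117 / 3 = 39
39 / 3 = 13
13 / 13 = 1
936 = 2^3 × 3^2 × 13


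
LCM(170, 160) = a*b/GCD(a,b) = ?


GCD(170, 160) = 10
LCM = 170*160/10 = 27200/10 = 2720

LCM = 2720


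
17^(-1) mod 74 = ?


Use the extended Euclidean algorithm on (74, 17); each row r = 74*s + 17*t:
r=74, s=1, t=0
r=17, s=0, t=1
q=4: r=6, s=1, t=-4   [74*(1) + 17*(-4) = 6]
q=2: r=5, s=-2, t=9   [74*(-2) + 17*(9) = 5]
q=1: r=1, s=3, t=-13   [74*(3) + 17*(-13) = 1]
q=5: r=0, s=-17, t=74   [74*(-17) + 17*(74) = 0]
GCD = 1 with t = -13, so 17*(-13) ≡ 1 (mod 74)
Inverse = -13 mod 74 = 61
Check: 17 * 61 = 1037 ≡ 1 (mod 74)

17^(-1) ≡ 61 (mod 74)


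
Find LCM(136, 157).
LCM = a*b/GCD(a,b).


GCD(136, 157) = 1
LCM = 136*157/1 = 21352/1 = 21352

LCM = 21352


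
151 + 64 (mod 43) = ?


151 + 64 = 215
215 mod 43 = 0


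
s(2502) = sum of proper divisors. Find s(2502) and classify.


Proper divisors: 1, 2, 3, 6, 9, 18, 139, 278, 417, 834, 1251
Sum = 1 + 2 + 3 + 6 + 9 + 18 + 139 + 278 + 417 + 834 + 1251 = 2958
2958 > 2502 → abundant

s(2502) = 2958 (abundant)


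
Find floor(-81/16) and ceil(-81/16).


-81/16 = -5.0625
floor = -6
ceil = -5

floor = -6, ceil = -5


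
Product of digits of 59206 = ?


5 × 9 × 2 × 0 × 6 = 0


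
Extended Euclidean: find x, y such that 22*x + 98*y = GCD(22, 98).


Tabular extended Euclidean (each row: r = 22*s + 98*t):
r=22, s=1, t=0
r=98, s=0, t=1
q=0: r=22, s=1, t=0   [22*(1) + 98*(0) = 22]
q=4: r=10, s=-4, t=1   [22*(-4) + 98*(1) = 10]
q=2: r=2, s=9, t=-2   [22*(9) + 98*(-2) = 2]
q=5: r=0, s=-49, t=11   [22*(-49) + 98*(11) = 0]
GCD = 2; from the row with r=2: x=9, y=-2
Check: 22*(9) + 98*(-2) = 198 - 196 = 2

GCD = 2, x = 9, y = -2


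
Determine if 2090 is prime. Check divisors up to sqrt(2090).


2090 / 2 = 1045 (exact division)
2090 is NOT prime.

No, 2090 is not prime


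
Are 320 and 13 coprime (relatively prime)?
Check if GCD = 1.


Euclidean algorithm:
320 = 24 * 13 + 8
13 = 1 * 8 + 5
8 = 1 * 5 + 3
5 = 1 * 3 + 2
3 = 1 * 2 + 1
2 = 2 * 1 + 0
GCD(320, 13) = 1

Yes, coprime (GCD = 1)


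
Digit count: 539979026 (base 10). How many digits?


539979026 has 9 digits in base 10
floor(log10(539979026)) + 1 = floor(8.7324) + 1 = 9

9 digits (base 10)


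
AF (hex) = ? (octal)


AF (base 16) = 175 (decimal)
175 (decimal) = 257 (base 8)


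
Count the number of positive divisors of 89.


89 = 89^1
d(89) = (1+1) = 2

2 divisors


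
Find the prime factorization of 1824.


1824 / 2 = 912
912 / 2 = 456
456 / 2 = 228
228 / 2 = 114
114 / 2 = 57
57 / 3 = 19
19 / 19 = 1
1824 = 2^5 × 3 × 19


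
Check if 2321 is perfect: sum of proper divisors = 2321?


Proper divisors of 2321: 1, 11, 211
Sum = 1 + 11 + 211 = 223

No, 2321 is not perfect (223 ≠ 2321)


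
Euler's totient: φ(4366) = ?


4366 = 2 × 37 × 59
Prime factors: 2, 37, 59
φ(4366) = 4366 × (1-1/2) × (1-1/37) × (1-1/59)
= 4366 × 1/2 × 36/37 × 58/59 = 2088

φ(4366) = 2088


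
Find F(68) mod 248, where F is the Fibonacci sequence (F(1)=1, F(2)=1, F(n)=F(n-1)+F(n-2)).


F(k) mod 248 for k=1..68:
1, 1, 2, 3, 5, 8, 13, 21, 34, 55, 89, 144, 233, 129, 114, 243, 109, 104, 213, 69, 34, 103, 137, 240, 129, 121, 2, 123, 125, 0, 125, 125, 2, 127, 129, 8, 137, 145, 34, 179, 213, 144, 109, 5, 114, 119, 233, 104, 89, 193, 34, 227, 13, 240, 5, 245, 2, 247, 1, 0, 1, 1, 2, 3, 5, 8, 13, 21
F(68) mod 248 = 21


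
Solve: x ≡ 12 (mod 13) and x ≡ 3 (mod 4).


M = 13*4 = 52
M1 = M/13 = 4, M2 = M/4 = 13
M1^(-1) mod 13 = 10, M2^(-1) mod 4 = 1
x = 12*4*10 + 3*13*1 = 519
519 mod 52 = 51
Check: 51 mod 13 = 12 ✓, 51 mod 4 = 3 ✓

x ≡ 51 (mod 52)


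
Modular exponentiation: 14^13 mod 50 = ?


14^1 mod 50 = 14
14^2 mod 50 = 46
14^3 mod 50 = 44
14^4 mod 50 = 16
14^5 mod 50 = 24
14^6 mod 50 = 36
14^7 mod 50 = 4
14^8 mod 50 = 6
14^9 mod 50 = 34
14^10 mod 50 = 26
14^11 mod 50 = 14
14^12 mod 50 = 46
14^13 mod 50 = 44


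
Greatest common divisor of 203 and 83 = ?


203 = 2 * 83 + 37
83 = 2 * 37 + 9
37 = 4 * 9 + 1
9 = 9 * 1 + 0
GCD = 1


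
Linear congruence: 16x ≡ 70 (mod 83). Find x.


GCD(16, 83) = 1, unique solution
a^(-1) mod 83 = 26
x = 26 * 70 mod 83 = 77

x ≡ 77 (mod 83)


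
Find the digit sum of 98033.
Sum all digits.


9 + 8 + 0 + 3 + 3 = 23


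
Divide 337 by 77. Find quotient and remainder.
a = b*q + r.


337 = 77 * 4 + 29
Check: 308 + 29 = 337

q = 4, r = 29


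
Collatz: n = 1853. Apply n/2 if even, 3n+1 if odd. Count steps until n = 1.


1853 → 5560 → 2780 → 1390 → 695 → 2086 → 1043 → 3130 → 1565 → 4696 → 2348 → 1174 → 587 → 1762 → 881 → 2644 → 1322 → 661 → 1984 → 992 → 496 → 248 → 124 → 62 → 31 → 94 → 47 → 142 → 71 → 214 → 107 → 322 → 161 → 484 → 242 → 121 → 364 → 182 → 91 → 274 → 137 → 412 → 206 → 103 → 310 → 155 → 466 → 233 → 700 → 350 → 175 → 526 → 263 → 790 → 395 → 1186 → 593 → 1780 → 890 → 445 → 1336 → 668 → 334 → 167 → 502 → 251 → 754 → 377 → 1132 → 566 → 283 → 850 → 425 → 1276 → 638 → 319 → 958 → 479 → 1438 → 719 → 2158 → 1079 → 3238 → 1619 → 4858 → 2429 → 7288 → 3644 → 1822 → 911 → 2734 → 1367 → 4102 → 2051 → 6154 → 3077 → 9232 → 4616 → 2308 → 1154 → 577 → 1732 → 866 → 433 → 1300 → 650 → 325 → 976 → 488 → 244 → 122 → 61 → 184 → 92 → 46 → 23 → 70 → 35 → 106 → 53 → 160 → 80 → 40 → 20 → 10 → 5 → 16 → 8 → 4 → 2 → 1
Total steps = 130

130 steps


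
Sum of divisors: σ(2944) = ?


Divisors of 2944: 1, 2, 4, 8, 16, 23, 32, 46, 64, 92, 128, 184, 368, 736, 1472, 2944
Sum = 1 + 2 + 4 + 8 + 16 + 23 + 32 + 46 + 64 + 92 + 128 + 184 + 368 + 736 + 1472 + 2944 = 6120

σ(2944) = 6120


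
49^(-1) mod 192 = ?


Use the extended Euclidean algorithm on (192, 49); each row r = 192*s + 49*t:
r=192, s=1, t=0
r=49, s=0, t=1
q=3: r=45, s=1, t=-3   [192*(1) + 49*(-3) = 45]
q=1: r=4, s=-1, t=4   [192*(-1) + 49*(4) = 4]
q=11: r=1, s=12, t=-47   [192*(12) + 49*(-47) = 1]
q=4: r=0, s=-49, t=192   [192*(-49) + 49*(192) = 0]
GCD = 1 with t = -47, so 49*(-47) ≡ 1 (mod 192)
Inverse = -47 mod 192 = 145
Check: 49 * 145 = 7105 ≡ 1 (mod 192)

49^(-1) ≡ 145 (mod 192)


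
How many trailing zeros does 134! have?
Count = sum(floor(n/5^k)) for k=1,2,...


floor(134/5) = 26
floor(134/25) = 5
floor(134/125) = 1
Total = 32

32 trailing zeros


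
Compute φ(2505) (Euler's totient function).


2505 = 3 × 5 × 167
Prime factors: 3, 5, 167
φ(2505) = 2505 × (1-1/3) × (1-1/5) × (1-1/167)
= 2505 × 2/3 × 4/5 × 166/167 = 1328

φ(2505) = 1328


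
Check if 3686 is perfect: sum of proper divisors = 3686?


Proper divisors of 3686: 1, 2, 19, 38, 97, 194, 1843
Sum = 1 + 2 + 19 + 38 + 97 + 194 + 1843 = 2194

No, 3686 is not perfect (2194 ≠ 3686)


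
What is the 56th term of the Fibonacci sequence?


Sequence: 1, 1, 2, 3, 5, 8, 13, 21, 34, 55, 89, 144, 233, 377, 610, 987, 1597, 2584, 4181, 6765, 10946, 17711, 28657, 46368, 75025, 121393, 196418, 317811, 514229, 832040, 1346269, 2178309, 3524578, 5702887, 9227465, 14930352, 24157817, 39088169, 63245986, 102334155, 165580141, 267914296, 433494437, 701408733, 1134903170, 1836311903, 2971215073, 4807526976, 7778742049, 12586269025, 20365011074, 32951280099, 53316291173, 86267571272, 139583862445, 225851433717
F(56) = 225851433717


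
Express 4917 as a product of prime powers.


4917 / 3 = 1639
1639 / 11 = 149
149 / 149 = 1
4917 = 3 × 11 × 149


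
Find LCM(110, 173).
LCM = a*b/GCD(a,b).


GCD(110, 173) = 1
LCM = 110*173/1 = 19030/1 = 19030

LCM = 19030


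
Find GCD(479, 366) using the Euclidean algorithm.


479 = 1 * 366 + 113
366 = 3 * 113 + 27
113 = 4 * 27 + 5
27 = 5 * 5 + 2
5 = 2 * 2 + 1
2 = 2 * 1 + 0
GCD = 1


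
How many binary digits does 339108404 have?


339108404 in base 2 = 10100001101100110001000110100
Number of digits = 29

29 digits (base 2)


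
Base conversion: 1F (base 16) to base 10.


1F (base 16) = 31 (decimal)
31 (decimal) = 31 (base 10)


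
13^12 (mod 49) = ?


13^1 mod 49 = 13
13^2 mod 49 = 22
13^3 mod 49 = 41
13^4 mod 49 = 43
13^5 mod 49 = 20
13^6 mod 49 = 15
13^7 mod 49 = 48
13^8 mod 49 = 36
13^9 mod 49 = 27
13^10 mod 49 = 8
13^11 mod 49 = 6
13^12 mod 49 = 29


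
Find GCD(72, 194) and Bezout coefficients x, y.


Tabular extended Euclidean (each row: r = 72*s + 194*t):
r=72, s=1, t=0
r=194, s=0, t=1
q=0: r=72, s=1, t=0   [72*(1) + 194*(0) = 72]
q=2: r=50, s=-2, t=1   [72*(-2) + 194*(1) = 50]
q=1: r=22, s=3, t=-1   [72*(3) + 194*(-1) = 22]
q=2: r=6, s=-8, t=3   [72*(-8) + 194*(3) = 6]
q=3: r=4, s=27, t=-10   [72*(27) + 194*(-10) = 4]
q=1: r=2, s=-35, t=13   [72*(-35) + 194*(13) = 2]
q=2: r=0, s=97, t=-36   [72*(97) + 194*(-36) = 0]
GCD = 2; from the row with r=2: x=-35, y=13
Check: 72*(-35) + 194*(13) = -2520 + 2522 = 2

GCD = 2, x = -35, y = 13


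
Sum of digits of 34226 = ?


3 + 4 + 2 + 2 + 6 = 17


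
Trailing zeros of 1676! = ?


floor(1676/5) = 335
floor(1676/25) = 67
floor(1676/125) = 13
floor(1676/625) = 2
Total = 417

417 trailing zeros


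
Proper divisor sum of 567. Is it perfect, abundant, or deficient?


Proper divisors: 1, 3, 7, 9, 21, 27, 63, 81, 189
Sum = 1 + 3 + 7 + 9 + 21 + 27 + 63 + 81 + 189 = 401
401 < 567 → deficient

s(567) = 401 (deficient)


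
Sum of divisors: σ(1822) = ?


Divisors of 1822: 1, 2, 911, 1822
Sum = 1 + 2 + 911 + 1822 = 2736

σ(1822) = 2736


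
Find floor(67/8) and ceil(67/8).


67/8 = 8.3750
floor = 8
ceil = 9

floor = 8, ceil = 9


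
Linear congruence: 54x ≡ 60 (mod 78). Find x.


GCD(54, 78) = 6 divides 60
Divide: 9x ≡ 10 (mod 13)
x ≡ 4 (mod 13)


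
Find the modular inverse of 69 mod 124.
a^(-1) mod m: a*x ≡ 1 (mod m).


Use the extended Euclidean algorithm on (124, 69); each row r = 124*s + 69*t:
r=124, s=1, t=0
r=69, s=0, t=1
q=1: r=55, s=1, t=-1   [124*(1) + 69*(-1) = 55]
q=1: r=14, s=-1, t=2   [124*(-1) + 69*(2) = 14]
q=3: r=13, s=4, t=-7   [124*(4) + 69*(-7) = 13]
q=1: r=1, s=-5, t=9   [124*(-5) + 69*(9) = 1]
q=13: r=0, s=69, t=-124   [124*(69) + 69*(-124) = 0]
GCD = 1 with t = 9, so 69*(9) ≡ 1 (mod 124)
Inverse = 9 mod 124 = 9
Check: 69 * 9 = 621 ≡ 1 (mod 124)

69^(-1) ≡ 9 (mod 124)


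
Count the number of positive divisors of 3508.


3508 = 2^2 × 877^1
d(3508) = (2+1) × (1+1) = 6

6 divisors


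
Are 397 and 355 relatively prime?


Euclidean algorithm:
397 = 1 * 355 + 42
355 = 8 * 42 + 19
42 = 2 * 19 + 4
19 = 4 * 4 + 3
4 = 1 * 3 + 1
3 = 3 * 1 + 0
GCD(397, 355) = 1

Yes, coprime (GCD = 1)


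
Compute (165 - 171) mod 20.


165 - 171 = -6
-6 mod 20 = 14


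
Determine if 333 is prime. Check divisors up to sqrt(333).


333 / 3 = 111 (exact division)
333 is NOT prime.

No, 333 is not prime


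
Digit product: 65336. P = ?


6 × 5 × 3 × 3 × 6 = 1620


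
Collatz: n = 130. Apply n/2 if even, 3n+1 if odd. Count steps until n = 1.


130 → 65 → 196 → 98 → 49 → 148 → 74 → 37 → 112 → 56 → 28 → 14 → 7 → 22 → 11 → 34 → 17 → 52 → 26 → 13 → 40 → 20 → 10 → 5 → 16 → 8 → 4 → 2 → 1
Total steps = 28

28 steps


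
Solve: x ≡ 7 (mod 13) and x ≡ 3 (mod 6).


M = 13*6 = 78
M1 = M/13 = 6, M2 = M/6 = 13
M1^(-1) mod 13 = 11, M2^(-1) mod 6 = 1
x = 7*6*11 + 3*13*1 = 501
501 mod 78 = 33
Check: 33 mod 13 = 7 ✓, 33 mod 6 = 3 ✓

x ≡ 33 (mod 78)


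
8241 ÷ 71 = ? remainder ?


8241 = 71 * 116 + 5
Check: 8236 + 5 = 8241

q = 116, r = 5


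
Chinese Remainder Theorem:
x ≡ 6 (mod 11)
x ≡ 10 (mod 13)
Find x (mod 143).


M = 11*13 = 143
M1 = M/11 = 13, M2 = M/13 = 11
M1^(-1) mod 11 = 6, M2^(-1) mod 13 = 6
x = 6*13*6 + 10*11*6 = 1128
1128 mod 143 = 127
Check: 127 mod 11 = 6 ✓, 127 mod 13 = 10 ✓

x ≡ 127 (mod 143)


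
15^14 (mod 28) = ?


15^1 mod 28 = 15
15^2 mod 28 = 1
15^3 mod 28 = 15
15^4 mod 28 = 1
15^5 mod 28 = 15
15^6 mod 28 = 1
15^7 mod 28 = 15
15^8 mod 28 = 1
15^9 mod 28 = 15
15^10 mod 28 = 1
15^11 mod 28 = 15
15^12 mod 28 = 1
15^13 mod 28 = 15
15^14 mod 28 = 1


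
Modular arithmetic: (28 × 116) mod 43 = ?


28 × 116 = 3248
3248 mod 43 = 23


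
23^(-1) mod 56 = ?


Use the extended Euclidean algorithm on (56, 23); each row r = 56*s + 23*t:
r=56, s=1, t=0
r=23, s=0, t=1
q=2: r=10, s=1, t=-2   [56*(1) + 23*(-2) = 10]
q=2: r=3, s=-2, t=5   [56*(-2) + 23*(5) = 3]
q=3: r=1, s=7, t=-17   [56*(7) + 23*(-17) = 1]
q=3: r=0, s=-23, t=56   [56*(-23) + 23*(56) = 0]
GCD = 1 with t = -17, so 23*(-17) ≡ 1 (mod 56)
Inverse = -17 mod 56 = 39
Check: 23 * 39 = 897 ≡ 1 (mod 56)

23^(-1) ≡ 39 (mod 56)


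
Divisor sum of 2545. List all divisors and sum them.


Divisors of 2545: 1, 5, 509, 2545
Sum = 1 + 5 + 509 + 2545 = 3060

σ(2545) = 3060


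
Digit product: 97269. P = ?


9 × 7 × 2 × 6 × 9 = 6804


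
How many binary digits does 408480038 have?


408480038 in base 2 = 11000010110001110100100100110
Number of digits = 29

29 digits (base 2)


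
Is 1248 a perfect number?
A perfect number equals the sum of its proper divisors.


Proper divisors of 1248: 1, 2, 3, 4, 6, 8, 12, 13, 16, 24, 26, 32, 39, 48, 52, 78, 96, 104, 156, 208, 312, 416, 624
Sum = 1 + 2 + 3 + 4 + 6 + 8 + 12 + 13 + 16 + 24 + 26 + 32 + 39 + 48 + 52 + 78 + 96 + 104 + 156 + 208 + 312 + 416 + 624 = 2280

No, 1248 is not perfect (2280 ≠ 1248)


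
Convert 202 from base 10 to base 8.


202 (base 10) = 202 (decimal)
202 (decimal) = 312 (base 8)


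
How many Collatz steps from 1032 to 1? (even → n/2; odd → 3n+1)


1032 → 516 → 258 → 129 → 388 → 194 → 97 → 292 → 146 → 73 → 220 → 110 → 55 → 166 → 83 → 250 → 125 → 376 → 188 → 94 → 47 → 142 → 71 → 214 → 107 → 322 → 161 → 484 → 242 → 121 → 364 → 182 → 91 → 274 → 137 → 412 → 206 → 103 → 310 → 155 → 466 → 233 → 700 → 350 → 175 → 526 → 263 → 790 → 395 → 1186 → 593 → 1780 → 890 → 445 → 1336 → 668 → 334 → 167 → 502 → 251 → 754 → 377 → 1132 → 566 → 283 → 850 → 425 → 1276 → 638 → 319 → 958 → 479 → 1438 → 719 → 2158 → 1079 → 3238 → 1619 → 4858 → 2429 → 7288 → 3644 → 1822 → 911 → 2734 → 1367 → 4102 → 2051 → 6154 → 3077 → 9232 → 4616 → 2308 → 1154 → 577 → 1732 → 866 → 433 → 1300 → 650 → 325 → 976 → 488 → 244 → 122 → 61 → 184 → 92 → 46 → 23 → 70 → 35 → 106 → 53 → 160 → 80 → 40 → 20 → 10 → 5 → 16 → 8 → 4 → 2 → 1
Total steps = 124

124 steps


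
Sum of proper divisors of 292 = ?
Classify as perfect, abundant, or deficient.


Proper divisors: 1, 2, 4, 73, 146
Sum = 1 + 2 + 4 + 73 + 146 = 226
226 < 292 → deficient

s(292) = 226 (deficient)


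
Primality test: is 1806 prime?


1806 / 2 = 903 (exact division)
1806 is NOT prime.

No, 1806 is not prime


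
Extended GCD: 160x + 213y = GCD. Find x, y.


Tabular extended Euclidean (each row: r = 160*s + 213*t):
r=160, s=1, t=0
r=213, s=0, t=1
q=0: r=160, s=1, t=0   [160*(1) + 213*(0) = 160]
q=1: r=53, s=-1, t=1   [160*(-1) + 213*(1) = 53]
q=3: r=1, s=4, t=-3   [160*(4) + 213*(-3) = 1]
q=53: r=0, s=-213, t=160   [160*(-213) + 213*(160) = 0]
GCD = 1; from the row with r=1: x=4, y=-3
Check: 160*(4) + 213*(-3) = 640 - 639 = 1

GCD = 1, x = 4, y = -3


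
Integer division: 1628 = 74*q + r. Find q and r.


1628 = 74 * 22 + 0
Check: 1628 + 0 = 1628

q = 22, r = 0


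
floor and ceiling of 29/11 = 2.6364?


29/11 = 2.6364
floor = 2
ceil = 3

floor = 2, ceil = 3


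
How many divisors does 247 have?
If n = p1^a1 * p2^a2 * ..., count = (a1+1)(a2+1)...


247 = 13^1 × 19^1
d(247) = (1+1) × (1+1) = 4

4 divisors


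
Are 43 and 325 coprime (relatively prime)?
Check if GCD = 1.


Euclidean algorithm:
325 = 7 * 43 + 24
43 = 1 * 24 + 19
24 = 1 * 19 + 5
19 = 3 * 5 + 4
5 = 1 * 4 + 1
4 = 4 * 1 + 0
GCD(43, 325) = 1

Yes, coprime (GCD = 1)


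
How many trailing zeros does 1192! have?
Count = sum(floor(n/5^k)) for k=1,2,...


floor(1192/5) = 238
floor(1192/25) = 47
floor(1192/125) = 9
floor(1192/625) = 1
Total = 295

295 trailing zeros


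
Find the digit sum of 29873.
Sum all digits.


2 + 9 + 8 + 7 + 3 = 29


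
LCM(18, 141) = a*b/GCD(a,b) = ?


GCD(18, 141) = 3
LCM = 18*141/3 = 2538/3 = 846

LCM = 846


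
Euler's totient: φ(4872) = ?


4872 = 2^3 × 3 × 7 × 29
Prime factors: 2, 3, 7, 29
φ(4872) = 4872 × (1-1/2) × (1-1/3) × (1-1/7) × (1-1/29)
= 4872 × 1/2 × 2/3 × 6/7 × 28/29 = 1344

φ(4872) = 1344


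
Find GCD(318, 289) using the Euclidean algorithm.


318 = 1 * 289 + 29
289 = 9 * 29 + 28
29 = 1 * 28 + 1
28 = 28 * 1 + 0
GCD = 1


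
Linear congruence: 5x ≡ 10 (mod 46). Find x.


GCD(5, 46) = 1, unique solution
a^(-1) mod 46 = 37
x = 37 * 10 mod 46 = 2

x ≡ 2 (mod 46)


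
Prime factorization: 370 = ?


370 / 2 = 185
185 / 5 = 37
37 / 37 = 1
370 = 2 × 5 × 37


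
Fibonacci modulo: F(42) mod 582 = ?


F(k) mod 582 for k=1..42:
1, 1, 2, 3, 5, 8, 13, 21, 34, 55, 89, 144, 233, 377, 28, 405, 433, 256, 107, 363, 470, 251, 139, 390, 529, 337, 284, 39, 323, 362, 103, 465, 568, 451, 437, 306, 161, 467, 46, 513, 559, 490
F(42) mod 582 = 490


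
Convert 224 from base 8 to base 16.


224 (base 8) = 148 (decimal)
148 (decimal) = 94 (base 16)


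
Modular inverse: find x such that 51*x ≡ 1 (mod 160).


Use the extended Euclidean algorithm on (160, 51); each row r = 160*s + 51*t:
r=160, s=1, t=0
r=51, s=0, t=1
q=3: r=7, s=1, t=-3   [160*(1) + 51*(-3) = 7]
q=7: r=2, s=-7, t=22   [160*(-7) + 51*(22) = 2]
q=3: r=1, s=22, t=-69   [160*(22) + 51*(-69) = 1]
q=2: r=0, s=-51, t=160   [160*(-51) + 51*(160) = 0]
GCD = 1 with t = -69, so 51*(-69) ≡ 1 (mod 160)
Inverse = -69 mod 160 = 91
Check: 51 * 91 = 4641 ≡ 1 (mod 160)

51^(-1) ≡ 91 (mod 160)


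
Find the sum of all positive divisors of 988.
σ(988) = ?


Divisors of 988: 1, 2, 4, 13, 19, 26, 38, 52, 76, 247, 494, 988
Sum = 1 + 2 + 4 + 13 + 19 + 26 + 38 + 52 + 76 + 247 + 494 + 988 = 1960

σ(988) = 1960


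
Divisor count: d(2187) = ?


2187 = 3^7
d(2187) = (7+1) = 8

8 divisors


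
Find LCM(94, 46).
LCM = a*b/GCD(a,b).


GCD(94, 46) = 2
LCM = 94*46/2 = 4324/2 = 2162

LCM = 2162


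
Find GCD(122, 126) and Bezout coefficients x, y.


Tabular extended Euclidean (each row: r = 122*s + 126*t):
r=122, s=1, t=0
r=126, s=0, t=1
q=0: r=122, s=1, t=0   [122*(1) + 126*(0) = 122]
q=1: r=4, s=-1, t=1   [122*(-1) + 126*(1) = 4]
q=30: r=2, s=31, t=-30   [122*(31) + 126*(-30) = 2]
q=2: r=0, s=-63, t=61   [122*(-63) + 126*(61) = 0]
GCD = 2; from the row with r=2: x=31, y=-30
Check: 122*(31) + 126*(-30) = 3782 - 3780 = 2

GCD = 2, x = 31, y = -30


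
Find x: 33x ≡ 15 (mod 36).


GCD(33, 36) = 3 divides 15
Divide: 11x ≡ 5 (mod 12)
x ≡ 7 (mod 12)


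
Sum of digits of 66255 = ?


6 + 6 + 2 + 5 + 5 = 24


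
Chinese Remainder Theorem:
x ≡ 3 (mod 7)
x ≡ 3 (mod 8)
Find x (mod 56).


M = 7*8 = 56
M1 = M/7 = 8, M2 = M/8 = 7
M1^(-1) mod 7 = 1, M2^(-1) mod 8 = 7
x = 3*8*1 + 3*7*7 = 171
171 mod 56 = 3
Check: 3 mod 7 = 3 ✓, 3 mod 8 = 3 ✓

x ≡ 3 (mod 56)


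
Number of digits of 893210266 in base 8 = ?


893210266 in base 8 = 6517247232
Number of digits = 10

10 digits (base 8)


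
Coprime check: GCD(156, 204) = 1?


Euclidean algorithm:
204 = 1 * 156 + 48
156 = 3 * 48 + 12
48 = 4 * 12 + 0
GCD(156, 204) = 12

No, not coprime (GCD = 12)


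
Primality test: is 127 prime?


Check divisors up to sqrt(127) = 11.2694
No divisors found.
127 is prime.

Yes, 127 is prime


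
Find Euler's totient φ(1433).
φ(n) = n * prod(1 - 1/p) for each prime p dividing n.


1433 = 1433
Prime factors: 1433
φ(1433) = 1433 × (1-1/1433)
= 1433 × 1432/1433 = 1432

φ(1433) = 1432


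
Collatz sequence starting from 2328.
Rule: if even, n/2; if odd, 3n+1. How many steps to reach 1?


2328 → 1164 → 582 → 291 → 874 → 437 → 1312 → 656 → 328 → 164 → 82 → 41 → 124 → 62 → 31 → 94 → 47 → 142 → 71 → 214 → 107 → 322 → 161 → 484 → 242 → 121 → 364 → 182 → 91 → 274 → 137 → 412 → 206 → 103 → 310 → 155 → 466 → 233 → 700 → 350 → 175 → 526 → 263 → 790 → 395 → 1186 → 593 → 1780 → 890 → 445 → 1336 → 668 → 334 → 167 → 502 → 251 → 754 → 377 → 1132 → 566 → 283 → 850 → 425 → 1276 → 638 → 319 → 958 → 479 → 1438 → 719 → 2158 → 1079 → 3238 → 1619 → 4858 → 2429 → 7288 → 3644 → 1822 → 911 → 2734 → 1367 → 4102 → 2051 → 6154 → 3077 → 9232 → 4616 → 2308 → 1154 → 577 → 1732 → 866 → 433 → 1300 → 650 → 325 → 976 → 488 → 244 → 122 → 61 → 184 → 92 → 46 → 23 → 70 → 35 → 106 → 53 → 160 → 80 → 40 → 20 → 10 → 5 → 16 → 8 → 4 → 2 → 1
Total steps = 120

120 steps


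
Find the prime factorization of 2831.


2831 / 19 = 149
149 / 149 = 1
2831 = 19 × 149


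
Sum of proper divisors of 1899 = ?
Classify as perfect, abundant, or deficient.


Proper divisors: 1, 3, 9, 211, 633
Sum = 1 + 3 + 9 + 211 + 633 = 857
857 < 1899 → deficient

s(1899) = 857 (deficient)


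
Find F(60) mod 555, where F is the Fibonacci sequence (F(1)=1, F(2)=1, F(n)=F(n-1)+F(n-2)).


F(k) mod 555 for k=1..60:
1, 1, 2, 3, 5, 8, 13, 21, 34, 55, 89, 144, 233, 377, 55, 432, 487, 364, 296, 105, 401, 506, 352, 303, 100, 403, 503, 351, 299, 95, 394, 489, 328, 262, 35, 297, 332, 74, 406, 480, 331, 256, 32, 288, 320, 53, 373, 426, 244, 115, 359, 474, 278, 197, 475, 117, 37, 154, 191, 345
F(60) mod 555 = 345


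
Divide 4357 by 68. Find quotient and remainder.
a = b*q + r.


4357 = 68 * 64 + 5
Check: 4352 + 5 = 4357

q = 64, r = 5


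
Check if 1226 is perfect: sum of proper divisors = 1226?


Proper divisors of 1226: 1, 2, 613
Sum = 1 + 2 + 613 = 616

No, 1226 is not perfect (616 ≠ 1226)


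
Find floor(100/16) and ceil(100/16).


100/16 = 6.2500
floor = 6
ceil = 7

floor = 6, ceil = 7


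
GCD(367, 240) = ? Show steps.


367 = 1 * 240 + 127
240 = 1 * 127 + 113
127 = 1 * 113 + 14
113 = 8 * 14 + 1
14 = 14 * 1 + 0
GCD = 1


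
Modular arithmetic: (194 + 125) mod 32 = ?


194 + 125 = 319
319 mod 32 = 31


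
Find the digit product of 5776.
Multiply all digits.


5 × 7 × 7 × 6 = 1470


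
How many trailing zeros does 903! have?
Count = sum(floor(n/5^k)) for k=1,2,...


floor(903/5) = 180
floor(903/25) = 36
floor(903/125) = 7
floor(903/625) = 1
Total = 224

224 trailing zeros


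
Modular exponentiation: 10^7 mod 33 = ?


10^1 mod 33 = 10
10^2 mod 33 = 1
10^3 mod 33 = 10
10^4 mod 33 = 1
10^5 mod 33 = 10
10^6 mod 33 = 1
10^7 mod 33 = 10


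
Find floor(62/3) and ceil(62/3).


62/3 = 20.6667
floor = 20
ceil = 21

floor = 20, ceil = 21


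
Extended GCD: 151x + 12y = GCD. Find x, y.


Tabular extended Euclidean (each row: r = 151*s + 12*t):
r=151, s=1, t=0
r=12, s=0, t=1
q=12: r=7, s=1, t=-12   [151*(1) + 12*(-12) = 7]
q=1: r=5, s=-1, t=13   [151*(-1) + 12*(13) = 5]
q=1: r=2, s=2, t=-25   [151*(2) + 12*(-25) = 2]
q=2: r=1, s=-5, t=63   [151*(-5) + 12*(63) = 1]
q=2: r=0, s=12, t=-151   [151*(12) + 12*(-151) = 0]
GCD = 1; from the row with r=1: x=-5, y=63
Check: 151*(-5) + 12*(63) = -755 + 756 = 1

GCD = 1, x = -5, y = 63


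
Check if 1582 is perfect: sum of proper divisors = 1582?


Proper divisors of 1582: 1, 2, 7, 14, 113, 226, 791
Sum = 1 + 2 + 7 + 14 + 113 + 226 + 791 = 1154

No, 1582 is not perfect (1154 ≠ 1582)


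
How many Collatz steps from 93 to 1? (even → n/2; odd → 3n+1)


93 → 280 → 140 → 70 → 35 → 106 → 53 → 160 → 80 → 40 → 20 → 10 → 5 → 16 → 8 → 4 → 2 → 1
Total steps = 17

17 steps


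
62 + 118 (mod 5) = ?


62 + 118 = 180
180 mod 5 = 0


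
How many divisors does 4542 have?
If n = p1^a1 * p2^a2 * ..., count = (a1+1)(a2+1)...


4542 = 2^1 × 3^1 × 757^1
d(4542) = (1+1) × (1+1) × (1+1) = 8

8 divisors


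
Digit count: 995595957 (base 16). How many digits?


995595957 in base 16 = 3B5796B5
Number of digits = 8

8 digits (base 16)


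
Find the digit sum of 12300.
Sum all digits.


1 + 2 + 3 + 0 + 0 = 6


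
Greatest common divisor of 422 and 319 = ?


422 = 1 * 319 + 103
319 = 3 * 103 + 10
103 = 10 * 10 + 3
10 = 3 * 3 + 1
3 = 3 * 1 + 0
GCD = 1


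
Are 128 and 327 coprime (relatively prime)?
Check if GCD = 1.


Euclidean algorithm:
327 = 2 * 128 + 71
128 = 1 * 71 + 57
71 = 1 * 57 + 14
57 = 4 * 14 + 1
14 = 14 * 1 + 0
GCD(128, 327) = 1

Yes, coprime (GCD = 1)


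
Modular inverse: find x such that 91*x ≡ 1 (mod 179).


Use the extended Euclidean algorithm on (179, 91); each row r = 179*s + 91*t:
r=179, s=1, t=0
r=91, s=0, t=1
q=1: r=88, s=1, t=-1   [179*(1) + 91*(-1) = 88]
q=1: r=3, s=-1, t=2   [179*(-1) + 91*(2) = 3]
q=29: r=1, s=30, t=-59   [179*(30) + 91*(-59) = 1]
q=3: r=0, s=-91, t=179   [179*(-91) + 91*(179) = 0]
GCD = 1 with t = -59, so 91*(-59) ≡ 1 (mod 179)
Inverse = -59 mod 179 = 120
Check: 91 * 120 = 10920 ≡ 1 (mod 179)

91^(-1) ≡ 120 (mod 179)


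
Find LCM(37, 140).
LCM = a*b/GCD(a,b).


GCD(37, 140) = 1
LCM = 37*140/1 = 5180/1 = 5180

LCM = 5180


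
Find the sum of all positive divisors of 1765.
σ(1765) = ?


Divisors of 1765: 1, 5, 353, 1765
Sum = 1 + 5 + 353 + 1765 = 2124

σ(1765) = 2124


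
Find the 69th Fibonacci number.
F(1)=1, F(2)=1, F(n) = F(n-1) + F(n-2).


Sequence: 1, 1, 2, 3, 5, 8, 13, 21, 34, 55, 89, 144, 233, 377, 610, 987, 1597, 2584, 4181, 6765, 10946, 17711, 28657, 46368, 75025, 121393, 196418, 317811, 514229, 832040, 1346269, 2178309, 3524578, 5702887, 9227465, 14930352, 24157817, 39088169, 63245986, 102334155, 165580141, 267914296, 433494437, 701408733, 1134903170, 1836311903, 2971215073, 4807526976, 7778742049, 12586269025, 20365011074, 32951280099, 53316291173, 86267571272, 139583862445, 225851433717, 365435296162, 591286729879, 956722026041, 1548008755920, 2504730781961, 4052739537881, 6557470319842, 10610209857723, 17167680177565, 27777890035288, 44945570212853, 72723460248141, 117669030460994
F(69) = 117669030460994


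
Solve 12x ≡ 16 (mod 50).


GCD(12, 50) = 2 divides 16
Divide: 6x ≡ 8 (mod 25)
x ≡ 18 (mod 25)


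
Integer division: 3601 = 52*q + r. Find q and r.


3601 = 52 * 69 + 13
Check: 3588 + 13 = 3601

q = 69, r = 13


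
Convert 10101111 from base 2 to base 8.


10101111 (base 2) = 175 (decimal)
175 (decimal) = 257 (base 8)


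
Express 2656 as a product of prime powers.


2656 / 2 = 1328
1328 / 2 = 664
664 / 2 = 332
332 / 2 = 166
166 / 2 = 83
83 / 83 = 1
2656 = 2^5 × 83


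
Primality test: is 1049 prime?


Check divisors up to sqrt(1049) = 32.3883
No divisors found.
1049 is prime.

Yes, 1049 is prime


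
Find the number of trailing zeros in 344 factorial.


floor(344/5) = 68
floor(344/25) = 13
floor(344/125) = 2
Total = 83

83 trailing zeros


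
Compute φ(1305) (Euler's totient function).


1305 = 3^2 × 5 × 29
Prime factors: 3, 5, 29
φ(1305) = 1305 × (1-1/3) × (1-1/5) × (1-1/29)
= 1305 × 2/3 × 4/5 × 28/29 = 672

φ(1305) = 672


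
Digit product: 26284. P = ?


2 × 6 × 2 × 8 × 4 = 768


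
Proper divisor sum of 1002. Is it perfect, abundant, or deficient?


Proper divisors: 1, 2, 3, 6, 167, 334, 501
Sum = 1 + 2 + 3 + 6 + 167 + 334 + 501 = 1014
1014 > 1002 → abundant

s(1002) = 1014 (abundant)


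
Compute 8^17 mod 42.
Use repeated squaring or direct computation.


8^1 mod 42 = 8
8^2 mod 42 = 22
8^3 mod 42 = 8
8^4 mod 42 = 22
8^5 mod 42 = 8
8^6 mod 42 = 22
8^7 mod 42 = 8
8^8 mod 42 = 22
8^9 mod 42 = 8
8^10 mod 42 = 22
8^11 mod 42 = 8
8^12 mod 42 = 22
8^13 mod 42 = 8
8^14 mod 42 = 22
8^15 mod 42 = 8
8^16 mod 42 = 22
8^17 mod 42 = 8


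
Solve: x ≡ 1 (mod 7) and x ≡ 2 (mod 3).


M = 7*3 = 21
M1 = M/7 = 3, M2 = M/3 = 7
M1^(-1) mod 7 = 5, M2^(-1) mod 3 = 1
x = 1*3*5 + 2*7*1 = 29
29 mod 21 = 8
Check: 8 mod 7 = 1 ✓, 8 mod 3 = 2 ✓

x ≡ 8 (mod 21)


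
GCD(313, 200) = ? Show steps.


313 = 1 * 200 + 113
200 = 1 * 113 + 87
113 = 1 * 87 + 26
87 = 3 * 26 + 9
26 = 2 * 9 + 8
9 = 1 * 8 + 1
8 = 8 * 1 + 0
GCD = 1


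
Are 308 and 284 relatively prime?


Euclidean algorithm:
308 = 1 * 284 + 24
284 = 11 * 24 + 20
24 = 1 * 20 + 4
20 = 5 * 4 + 0
GCD(308, 284) = 4

No, not coprime (GCD = 4)


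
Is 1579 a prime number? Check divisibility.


Check divisors up to sqrt(1579) = 39.7366
No divisors found.
1579 is prime.

Yes, 1579 is prime


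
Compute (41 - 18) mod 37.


41 - 18 = 23
23 mod 37 = 23


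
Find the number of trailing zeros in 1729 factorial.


floor(1729/5) = 345
floor(1729/25) = 69
floor(1729/125) = 13
floor(1729/625) = 2
Total = 429

429 trailing zeros


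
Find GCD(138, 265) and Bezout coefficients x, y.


Tabular extended Euclidean (each row: r = 138*s + 265*t):
r=138, s=1, t=0
r=265, s=0, t=1
q=0: r=138, s=1, t=0   [138*(1) + 265*(0) = 138]
q=1: r=127, s=-1, t=1   [138*(-1) + 265*(1) = 127]
q=1: r=11, s=2, t=-1   [138*(2) + 265*(-1) = 11]
q=11: r=6, s=-23, t=12   [138*(-23) + 265*(12) = 6]
q=1: r=5, s=25, t=-13   [138*(25) + 265*(-13) = 5]
q=1: r=1, s=-48, t=25   [138*(-48) + 265*(25) = 1]
q=5: r=0, s=265, t=-138   [138*(265) + 265*(-138) = 0]
GCD = 1; from the row with r=1: x=-48, y=25
Check: 138*(-48) + 265*(25) = -6624 + 6625 = 1

GCD = 1, x = -48, y = 25


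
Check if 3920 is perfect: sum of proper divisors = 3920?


Proper divisors of 3920: 1, 2, 4, 5, 7, 8, 10, 14, 16, 20, 28, 35, 40, 49, 56, 70, 80, 98, 112, 140, 196, 245, 280, 392, 490, 560, 784, 980, 1960
Sum = 1 + 2 + 4 + 5 + 7 + 8 + 10 + 14 + 16 + 20 + 28 + 35 + 40 + 49 + 56 + 70 + 80 + 98 + 112 + 140 + 196 + 245 + 280 + 392 + 490 + 560 + 784 + 980 + 1960 = 6682

No, 3920 is not perfect (6682 ≠ 3920)


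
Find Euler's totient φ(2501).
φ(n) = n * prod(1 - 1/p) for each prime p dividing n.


2501 = 41 × 61
Prime factors: 41, 61
φ(2501) = 2501 × (1-1/41) × (1-1/61)
= 2501 × 40/41 × 60/61 = 2400

φ(2501) = 2400


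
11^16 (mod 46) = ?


11^1 mod 46 = 11
11^2 mod 46 = 29
11^3 mod 46 = 43
11^4 mod 46 = 13
11^5 mod 46 = 5
11^6 mod 46 = 9
11^7 mod 46 = 7
11^8 mod 46 = 31
11^9 mod 46 = 19
11^10 mod 46 = 25
11^11 mod 46 = 45
11^12 mod 46 = 35
11^13 mod 46 = 17
11^14 mod 46 = 3
11^15 mod 46 = 33
11^16 mod 46 = 41


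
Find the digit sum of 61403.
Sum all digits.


6 + 1 + 4 + 0 + 3 = 14


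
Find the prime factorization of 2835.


2835 / 3 = 945
945 / 3 = 315
315 / 3 = 105
105 / 3 = 35
35 / 5 = 7
7 / 7 = 1
2835 = 3^4 × 5 × 7


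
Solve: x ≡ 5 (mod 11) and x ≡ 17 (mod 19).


M = 11*19 = 209
M1 = M/11 = 19, M2 = M/19 = 11
M1^(-1) mod 11 = 7, M2^(-1) mod 19 = 7
x = 5*19*7 + 17*11*7 = 1974
1974 mod 209 = 93
Check: 93 mod 11 = 5 ✓, 93 mod 19 = 17 ✓

x ≡ 93 (mod 209)


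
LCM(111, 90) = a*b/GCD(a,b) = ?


GCD(111, 90) = 3
LCM = 111*90/3 = 9990/3 = 3330

LCM = 3330


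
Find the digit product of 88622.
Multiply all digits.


8 × 8 × 6 × 2 × 2 = 1536


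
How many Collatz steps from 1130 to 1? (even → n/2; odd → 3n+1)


1130 → 565 → 1696 → 848 → 424 → 212 → 106 → 53 → 160 → 80 → 40 → 20 → 10 → 5 → 16 → 8 → 4 → 2 → 1
Total steps = 18

18 steps


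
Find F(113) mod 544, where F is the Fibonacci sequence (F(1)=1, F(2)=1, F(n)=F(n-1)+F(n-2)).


F(k) mod 544 for k=1..113:
1, 1, 2, 3, 5, 8, 13, 21, 34, 55, 89, 144, 233, 377, 66, 443, 509, 408, 373, 237, 66, 303, 369, 128, 497, 81, 34, 115, 149, 264, 413, 133, 2, 135, 137, 272, 409, 137, 2, 139, 141, 280, 421, 157, 34, 191, 225, 416, 97, 513, 66, 35, 101, 136, 237, 373, 66, 439, 505, 400, 361, 217, 34, 251, 285, 536, 277, 269, 2, 271, 273, 0, 273, 273, 2, 275, 277, 8, 285, 293, 34, 327, 361, 144, 505, 105, 66, 171, 237, 408, 101, 509, 66, 31, 97, 128, 225, 353, 34, 387, 421, 264, 141, 405, 2, 407, 409, 272, 137, 409, 2, 411, 413
F(113) mod 544 = 413


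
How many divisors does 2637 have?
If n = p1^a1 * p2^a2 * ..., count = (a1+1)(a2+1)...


2637 = 3^2 × 293^1
d(2637) = (2+1) × (1+1) = 6

6 divisors


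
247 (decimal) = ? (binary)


247 (base 10) = 247 (decimal)
247 (decimal) = 11110111 (base 2)


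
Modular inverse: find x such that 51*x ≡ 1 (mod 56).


Use the extended Euclidean algorithm on (56, 51); each row r = 56*s + 51*t:
r=56, s=1, t=0
r=51, s=0, t=1
q=1: r=5, s=1, t=-1   [56*(1) + 51*(-1) = 5]
q=10: r=1, s=-10, t=11   [56*(-10) + 51*(11) = 1]
q=5: r=0, s=51, t=-56   [56*(51) + 51*(-56) = 0]
GCD = 1 with t = 11, so 51*(11) ≡ 1 (mod 56)
Inverse = 11 mod 56 = 11
Check: 51 * 11 = 561 ≡ 1 (mod 56)

51^(-1) ≡ 11 (mod 56)


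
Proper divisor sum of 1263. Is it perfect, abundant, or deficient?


Proper divisors: 1, 3, 421
Sum = 1 + 3 + 421 = 425
425 < 1263 → deficient

s(1263) = 425 (deficient)


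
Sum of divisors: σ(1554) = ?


Divisors of 1554: 1, 2, 3, 6, 7, 14, 21, 37, 42, 74, 111, 222, 259, 518, 777, 1554
Sum = 1 + 2 + 3 + 6 + 7 + 14 + 21 + 37 + 42 + 74 + 111 + 222 + 259 + 518 + 777 + 1554 = 3648

σ(1554) = 3648


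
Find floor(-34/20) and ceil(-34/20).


-34/20 = -1.7000
floor = -2
ceil = -1

floor = -2, ceil = -1


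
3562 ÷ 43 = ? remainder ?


3562 = 43 * 82 + 36
Check: 3526 + 36 = 3562

q = 82, r = 36


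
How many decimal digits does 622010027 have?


622010027 has 9 digits in base 10
floor(log10(622010027)) + 1 = floor(8.7938) + 1 = 9

9 digits (base 10)


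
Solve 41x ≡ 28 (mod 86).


GCD(41, 86) = 1, unique solution
a^(-1) mod 86 = 21
x = 21 * 28 mod 86 = 72

x ≡ 72 (mod 86)


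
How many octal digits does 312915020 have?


312915020 in base 8 = 2251532114
Number of digits = 10

10 digits (base 8)
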